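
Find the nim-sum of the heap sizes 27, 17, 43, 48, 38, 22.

Write each in binary and XOR column by column:
  011011  (27)
  010001  (17)
  101011  (43)
  110000  (48)
  100110  (38)
  010110  (22)
  ------
  100001  (33)

33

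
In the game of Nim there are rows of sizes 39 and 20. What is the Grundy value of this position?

51

Bitwise XOR of the heap sizes:
  100111  (39)
  010100  (20)
  ------
  110011  (51)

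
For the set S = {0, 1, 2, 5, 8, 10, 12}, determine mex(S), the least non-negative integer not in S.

The values 0, 1, 2 are all present; 3 is the first non-negative integer missing from the set.

3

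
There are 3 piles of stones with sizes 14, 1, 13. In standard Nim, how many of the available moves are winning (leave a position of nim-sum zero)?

Compute the nim-sum pairwise:
14 ^ 1 = 15
15 ^ 13 = 2
The overall nim-sum is X = 2. A pile of size p has a winning move iff p XOR X < p (reduce it to p XOR X).
  14: 14 XOR 2 = 12 < 14 — winning move (to 12).
  1: 1 XOR 2 = 3 ≥ 1 — no move.
  13: 13 XOR 2 = 15 ≥ 13 — no move.
That gives 1 winning move.

1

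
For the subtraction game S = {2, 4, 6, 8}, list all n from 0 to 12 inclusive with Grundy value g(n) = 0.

0, 1, 10, 11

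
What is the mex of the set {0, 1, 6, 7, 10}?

2

The values 0, 1 are all present; 2 is the first non-negative integer missing from the set.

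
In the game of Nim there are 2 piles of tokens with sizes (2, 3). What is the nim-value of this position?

Nim-sum: 2 ^ 3 = 1.

1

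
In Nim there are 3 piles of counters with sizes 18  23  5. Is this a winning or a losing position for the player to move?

Nim-sum: 18 XOR 23 XOR 5 = 0.
The nim-sum is 0, so this is a P-position: the player to move is in a losing position under optimal play.

Losing position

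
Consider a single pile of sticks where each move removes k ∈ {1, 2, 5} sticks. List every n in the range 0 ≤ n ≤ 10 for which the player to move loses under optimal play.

0, 3, 6, 9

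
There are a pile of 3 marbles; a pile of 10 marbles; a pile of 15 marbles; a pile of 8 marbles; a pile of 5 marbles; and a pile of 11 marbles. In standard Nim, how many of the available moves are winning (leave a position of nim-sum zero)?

In binary:
  0011  (3)
  1010  (10)
  1111  (15)
  1000  (8)
  0101  (5)
  1011  (11)
  ----
  0000  (0)
The nim-sum is already 0, so every move leaves a nonzero nim-sum — there are no winning moves.

0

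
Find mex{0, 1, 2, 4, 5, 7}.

3

The values 0, 1, 2 are all present; 3 is the first non-negative integer missing from the set.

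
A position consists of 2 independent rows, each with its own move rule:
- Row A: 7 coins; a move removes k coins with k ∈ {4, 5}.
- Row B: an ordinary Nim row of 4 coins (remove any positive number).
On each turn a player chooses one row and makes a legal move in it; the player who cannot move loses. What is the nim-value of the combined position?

5

Build the Grundy sequence for row A with g(k) = mex{g(k−s) : s ∈ {4, 5}, s ≤ k}:
g(0) = mex{} = 0
g(1) = mex{} = 0
g(2) = mex{} = 0
g(3) = mex{} = 0
g(4) = mex{0} = 1
g(5) = mex{0} = 1
g(6) = mex{0} = 1
g(7) = mex{0} = 1
So g(7) = 1.
Row B is a plain Nim row of size 4, so its Grundy value is 4.
The value of a disjunctive sum is the nim-sum of the parts.
Combined value = 1 ⊕ 4 = 5.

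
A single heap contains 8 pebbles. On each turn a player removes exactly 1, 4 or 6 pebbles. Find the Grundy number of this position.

1

Build the Grundy sequence with g(k) = mex{g(k−s) : s ∈ {1, 4, 6}, s ≤ k}:
g(0) = mex{} = 0
g(1) = mex{0} = 1
g(2) = mex{1} = 0
g(3) = mex{0} = 1
g(4) = mex{0,1} = 2
g(5) = mex{1,2} = 0
g(6) = mex{0} = 1
g(7) = mex{1} = 0
g(8) = mex{0,2} = 1
So g(8) = 1.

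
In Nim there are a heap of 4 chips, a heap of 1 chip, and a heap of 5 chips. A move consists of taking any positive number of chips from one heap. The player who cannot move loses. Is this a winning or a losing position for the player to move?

Losing position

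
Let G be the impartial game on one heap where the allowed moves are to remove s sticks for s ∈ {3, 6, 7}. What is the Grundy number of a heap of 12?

Build the Grundy sequence with g(k) = mex{g(k−s) : s ∈ {3, 6, 7}, s ≤ k}:
k:     0  1  2  3  4  5  6  7  8  9 10 11 12
g(k):  0  0  0  1  1  1  2  2  2  3  0  0  0
So g(12) = 0.

0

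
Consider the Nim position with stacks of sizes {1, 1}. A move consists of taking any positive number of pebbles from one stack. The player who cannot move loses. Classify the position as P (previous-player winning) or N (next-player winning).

P-position

Nim-sum: 1 XOR 1 = 0.
The nim-sum is 0, so this is a P-position: the player to move is in a losing position under optimal play.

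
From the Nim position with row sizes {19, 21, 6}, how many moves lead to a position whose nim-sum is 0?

0

Compute the nim-sum pairwise:
19 ⊕ 21 = 6
6 ⊕ 6 = 0
The nim-sum is already 0, so every move leaves a nonzero nim-sum — there are no winning moves.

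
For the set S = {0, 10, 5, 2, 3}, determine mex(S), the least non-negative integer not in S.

0 is in the set but 1 is not, so the mex is 1.

1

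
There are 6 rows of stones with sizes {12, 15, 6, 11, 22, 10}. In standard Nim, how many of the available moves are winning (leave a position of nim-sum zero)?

1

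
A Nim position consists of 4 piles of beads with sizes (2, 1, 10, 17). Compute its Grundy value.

24

Compute the nim-sum pairwise:
2 ⊕ 1 = 3
3 ⊕ 10 = 9
9 ⊕ 17 = 24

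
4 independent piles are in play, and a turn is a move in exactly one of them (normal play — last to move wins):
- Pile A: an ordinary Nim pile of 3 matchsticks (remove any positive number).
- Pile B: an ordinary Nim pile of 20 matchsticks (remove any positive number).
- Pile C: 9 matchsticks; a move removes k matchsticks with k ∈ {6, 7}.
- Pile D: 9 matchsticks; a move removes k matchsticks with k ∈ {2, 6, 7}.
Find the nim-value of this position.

22

Pile A is a plain Nim pile of size 3, so its Grundy value is 3.
Pile B is a plain Nim pile of size 20, so its Grundy value is 20.
Build the Grundy sequence for pile C with g(k) = mex{g(k−s) : s ∈ {6, 7}, s ≤ k}:
g(0) = mex{} = 0
g(1) = mex{} = 0
g(2) = mex{} = 0
g(3) = mex{} = 0
g(4) = mex{} = 0
g(5) = mex{} = 0
g(6) = mex{0} = 1
g(7) = mex{0} = 1
g(8) = mex{0} = 1
g(9) = mex{0} = 1
So g(9) = 1.
For pile D, compute g(0), g(1), … with moves {2, 6, 7}:
k:     0  1  2  3  4  5  6  7  8  9
g(k):  0  0  1  1  0  0  1  1  2  0
So g(9) = 0.
By the Sprague-Grundy theorem, the Grundy value of a sum of independent games is the XOR of the component values.
Combined value = 3 ⊕ 20 ⊕ 1 ⊕ 0 = 22.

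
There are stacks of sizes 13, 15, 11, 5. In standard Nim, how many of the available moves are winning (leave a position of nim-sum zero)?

Compute the nim-sum pairwise:
13 ^ 15 = 2
2 ^ 11 = 9
9 ^ 5 = 12
The overall nim-sum is X = 12. A stack of size p has a winning move iff p XOR X < p (reduce it to p XOR X).
  13: 13 XOR 12 = 1 < 13 — winning move (to 1).
  15: 15 XOR 12 = 3 < 15 — winning move (to 3).
  11: 11 XOR 12 = 7 < 11 — winning move (to 7).
  5: 5 XOR 12 = 9 ≥ 5 — no move.
That gives 3 winning moves.

3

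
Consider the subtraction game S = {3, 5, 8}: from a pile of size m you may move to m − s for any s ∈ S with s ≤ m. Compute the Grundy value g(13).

0

Grundy values for subtraction set {3, 5, 8}:
k:     0  1  2  3  4  5  6  7  8  9 10 11 12 13
g(k):  0  0  0  1  1  1  2  2  2  3  3  0  0  0
So g(13) = 0.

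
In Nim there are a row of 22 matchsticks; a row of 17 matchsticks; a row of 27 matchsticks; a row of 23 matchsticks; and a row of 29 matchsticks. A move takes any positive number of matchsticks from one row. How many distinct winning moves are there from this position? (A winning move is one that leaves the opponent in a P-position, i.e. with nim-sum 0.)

Write each in binary and XOR column by column:
  10110  (22)
  10001  (17)
  11011  (27)
  10111  (23)
  11101  (29)
  -----
  10110  (22)
The overall nim-sum is X = 22. A row of size p has a winning move iff p XOR X < p (reduce it to p XOR X).
  22: 22 XOR 22 = 0 < 22 — winning move (to 0).
  17: 17 XOR 22 = 7 < 17 — winning move (to 7).
  27: 27 XOR 22 = 13 < 27 — winning move (to 13).
  23: 23 XOR 22 = 1 < 23 — winning move (to 1).
  29: 29 XOR 22 = 11 < 29 — winning move (to 11).
That gives 5 winning moves.

5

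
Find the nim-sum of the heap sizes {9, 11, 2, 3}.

3

Compute the nim-sum pairwise:
9 ^ 11 = 2
2 ^ 2 = 0
0 ^ 3 = 3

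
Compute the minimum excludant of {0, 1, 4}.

2

The values 0, 1 are all present; 2 is the first non-negative integer missing from the set.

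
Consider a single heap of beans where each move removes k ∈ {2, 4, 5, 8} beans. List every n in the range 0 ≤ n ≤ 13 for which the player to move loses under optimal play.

0, 1, 7, 10, 13

Build the Grundy sequence with g(k) = mex{g(k−s) : s ∈ {2, 4, 5, 8}, s ≤ k}:
g(0) = mex{} = 0
g(1) = mex{} = 0
g(2) = mex{0} = 1
g(3) = mex{0} = 1
g(4) = mex{0,1} = 2
g(5) = mex{0,1} = 2
g(6) = mex{0,1,2} = 3
g(7) = mex{1,2} = 0
g(8) = mex{0,1,2,3} = 4
g(9) = mex{0,2} = 1
g(10) = mex{1,2,3,4} = 0
g(11) = mex{0,1,3} = 2
g(12) = mex{0,2,4} = 1
g(13) = mex{1,2,4} = 0
The P-positions (g = 0) in 0..13 are 0, 1, 7, 10, 13.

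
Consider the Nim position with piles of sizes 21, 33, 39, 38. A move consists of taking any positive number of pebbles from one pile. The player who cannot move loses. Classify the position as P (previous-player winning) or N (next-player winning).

N-position

Nim-sum: 21 ⊕ 33 ⊕ 39 ⊕ 38 = 53.
The nim-sum is 53 ≠ 0, so this is an N-position: the player to move can win.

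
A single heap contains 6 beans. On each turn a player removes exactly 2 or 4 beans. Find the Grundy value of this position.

0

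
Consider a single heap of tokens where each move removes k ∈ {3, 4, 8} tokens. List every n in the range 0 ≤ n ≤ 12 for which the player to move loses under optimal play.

Compute g(0), g(1), … for moves {3, 4, 8}:
g(0) = mex{} = 0
g(1) = mex{} = 0
g(2) = mex{} = 0
g(3) = mex{0} = 1
g(4) = mex{0} = 1
g(5) = mex{0} = 1
g(6) = mex{0,1} = 2
g(7) = mex{1} = 0
g(8) = mex{0,1} = 2
g(9) = mex{0,1,2} = 3
g(10) = mex{0,2} = 1
g(11) = mex{0,1,2} = 3
g(12) = mex{1,2,3} = 0
The P-positions (g = 0) in 0..12 are 0, 1, 2, 7, 12.

0, 1, 2, 7, 12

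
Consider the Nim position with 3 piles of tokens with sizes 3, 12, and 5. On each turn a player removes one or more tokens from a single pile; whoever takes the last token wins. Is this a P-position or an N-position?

Compute the nim-sum pairwise:
3 ⊕ 12 = 15
15 ⊕ 5 = 10
The nim-sum is 10 ≠ 0, so this is an N-position: the player to move can win.

N-position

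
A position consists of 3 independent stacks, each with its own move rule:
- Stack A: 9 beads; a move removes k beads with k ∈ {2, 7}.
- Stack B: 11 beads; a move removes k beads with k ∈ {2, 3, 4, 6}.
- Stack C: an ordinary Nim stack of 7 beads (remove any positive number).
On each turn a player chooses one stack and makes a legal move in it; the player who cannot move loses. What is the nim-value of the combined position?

Grundy values for stack A (subtraction set {2, 7}):
k:     0  1  2  3  4  5  6  7  8  9
g(k):  0  0  1  1  0  0  1  1  2  0
So g(9) = 0.
Grundy values for stack B (subtraction set {2, 3, 4, 6}):
g(0) = mex{} = 0
g(1) = mex{} = 0
g(2) = mex{0} = 1
g(3) = mex{0} = 1
g(4) = mex{0,1} = 2
g(5) = mex{0,1} = 2
g(6) = mex{0,1,2} = 3
g(7) = mex{0,1,2} = 3
g(8) = mex{1,2,3} = 0
g(9) = mex{1,2,3} = 0
g(10) = mex{0,2,3} = 1
g(11) = mex{0,2,3} = 1
So g(11) = 1.
Stack C is a plain Nim stack of size 7, so its Grundy value is 7.
By the Sprague-Grundy theorem, the Grundy value of a sum of independent games is the XOR of the component values.
Combined value = 0 ⊕ 1 ⊕ 7 = 6.

6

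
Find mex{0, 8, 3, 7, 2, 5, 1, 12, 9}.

The values 0, 1, 2, 3 are all present; 4 is the first non-negative integer missing from the set.

4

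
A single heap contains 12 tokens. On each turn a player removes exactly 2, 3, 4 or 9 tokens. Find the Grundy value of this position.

0

Grundy values for subtraction set {2, 3, 4, 9}:
k:     0  1  2  3  4  5  6  7  8  9 10 11 12
g(k):  0  0  1  1  2  2  0  0  1  1  2  2  0
So g(12) = 0.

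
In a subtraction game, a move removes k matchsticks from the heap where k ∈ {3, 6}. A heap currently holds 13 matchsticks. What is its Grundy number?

Compute g(0), g(1), … for moves {3, 6}:
g(0) = mex{} = 0
g(1) = mex{} = 0
g(2) = mex{} = 0
g(3) = mex{0} = 1
g(4) = mex{0} = 1
g(5) = mex{0} = 1
g(6) = mex{0,1} = 2
g(7) = mex{0,1} = 2
g(8) = mex{0,1} = 2
g(9) = mex{1,2} = 0
g(10) = mex{1,2} = 0
g(11) = mex{1,2} = 0
g(12) = mex{0,2} = 1
g(13) = mex{0,2} = 1
So g(13) = 1.

1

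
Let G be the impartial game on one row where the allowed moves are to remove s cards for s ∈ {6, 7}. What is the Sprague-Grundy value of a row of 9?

Grundy values for subtraction set {6, 7}:
k:     0  1  2  3  4  5  6  7  8  9
g(k):  0  0  0  0  0  0  1  1  1  1
So g(9) = 1.

1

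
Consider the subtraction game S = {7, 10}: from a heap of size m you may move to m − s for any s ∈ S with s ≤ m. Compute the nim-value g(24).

Compute g(0), g(1), … for moves {7, 10}:
k:     0  1  2  3  4  5  6  7  8  9 10 11 12 13 14 15 16 17 18 19 20 21 22 23 24
g(k):  0  0  0  0  0  0  0  1  1  1  1  1  1  1  2  2  2  0  0  0  0  0  0  0  1
So g(24) = 1.

1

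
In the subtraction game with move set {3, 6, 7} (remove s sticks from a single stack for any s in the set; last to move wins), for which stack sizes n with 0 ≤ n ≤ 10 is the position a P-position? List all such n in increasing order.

Grundy values for subtraction set {3, 6, 7}:
k:     0  1  2  3  4  5  6  7  8  9 10
g(k):  0  0  0  1  1  1  2  2  2  3  0
The P-positions (g = 0) in 0..10 are 0, 1, 2, 10.

0, 1, 2, 10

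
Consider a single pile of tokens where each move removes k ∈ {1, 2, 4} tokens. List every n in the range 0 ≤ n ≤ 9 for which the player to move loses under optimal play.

Grundy values for subtraction set {1, 2, 4}:
k:     0  1  2  3  4  5  6  7  8  9
g(k):  0  1  2  0  1  2  0  1  2  0
The P-positions (g = 0) in 0..9 are 0, 3, 6, 9.

0, 3, 6, 9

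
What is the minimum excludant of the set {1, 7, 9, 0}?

2

The values 0, 1 are all present; 2 is the first non-negative integer missing from the set.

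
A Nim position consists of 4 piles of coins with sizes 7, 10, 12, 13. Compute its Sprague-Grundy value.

12

Compute the nim-sum pairwise:
7 XOR 10 = 13
13 XOR 12 = 1
1 XOR 13 = 12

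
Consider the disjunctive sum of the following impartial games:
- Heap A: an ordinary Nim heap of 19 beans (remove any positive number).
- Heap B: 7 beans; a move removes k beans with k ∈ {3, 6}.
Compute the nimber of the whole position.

17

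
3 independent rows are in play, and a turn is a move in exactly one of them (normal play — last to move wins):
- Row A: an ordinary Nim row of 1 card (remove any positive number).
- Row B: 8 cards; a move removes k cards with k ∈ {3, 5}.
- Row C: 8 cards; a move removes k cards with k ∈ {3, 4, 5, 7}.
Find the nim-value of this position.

3

Row A is a plain Nim row of size 1, so its Grundy value is 1.
For row B, compute g(0), g(1), … with moves {3, 5}:
g(0) = mex{} = 0
g(1) = mex{} = 0
g(2) = mex{} = 0
g(3) = mex{0} = 1
g(4) = mex{0} = 1
g(5) = mex{0} = 1
g(6) = mex{0,1} = 2
g(7) = mex{0,1} = 2
g(8) = mex{1} = 0
So g(8) = 0.
For row C, compute g(0), g(1), … with moves {3, 4, 5, 7}:
g(0) = mex{} = 0
g(1) = mex{} = 0
g(2) = mex{} = 0
g(3) = mex{0} = 1
g(4) = mex{0} = 1
g(5) = mex{0} = 1
g(6) = mex{0,1} = 2
g(7) = mex{0,1} = 2
g(8) = mex{0,1} = 2
So g(8) = 2.
The value of a disjunctive sum is the nim-sum of the parts.
Combined value = 1 ⊕ 0 ⊕ 2 = 3.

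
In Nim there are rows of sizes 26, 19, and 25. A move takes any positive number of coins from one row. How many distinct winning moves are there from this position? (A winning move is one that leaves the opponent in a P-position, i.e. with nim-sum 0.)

3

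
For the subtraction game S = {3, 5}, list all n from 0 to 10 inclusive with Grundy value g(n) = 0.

0, 1, 2, 8, 9, 10

Grundy values for subtraction set {3, 5}:
k:     0  1  2  3  4  5  6  7  8  9 10
g(k):  0  0  0  1  1  1  2  2  0  0  0
The P-positions (g = 0) in 0..10 are 0, 1, 2, 8, 9, 10.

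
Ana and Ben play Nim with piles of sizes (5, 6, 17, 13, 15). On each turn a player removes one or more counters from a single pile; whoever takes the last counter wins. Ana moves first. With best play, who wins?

Ana wins

Bitwise XOR of the heap sizes:
  00101  (5)
  00110  (6)
  10001  (17)
  01101  (13)
  01111  (15)
  -----
  10000  (16)
The nim-sum is 16 ≠ 0, so this is an N-position: the player to move can win; Ana has a winning move.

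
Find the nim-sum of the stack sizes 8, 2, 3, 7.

14

Nim-sum: 8 ⊕ 2 ⊕ 3 ⊕ 7 = 14.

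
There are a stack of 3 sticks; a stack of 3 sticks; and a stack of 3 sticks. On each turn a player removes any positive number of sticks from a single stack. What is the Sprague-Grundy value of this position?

In binary:
  11  (3)
  11  (3)
  11  (3)
  --
  11  (3)

3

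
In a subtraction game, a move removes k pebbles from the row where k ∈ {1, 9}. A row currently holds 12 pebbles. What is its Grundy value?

0

Build the Grundy sequence with g(k) = mex{g(k−s) : s ∈ {1, 9}, s ≤ k}:
k:     0  1  2  3  4  5  6  7  8  9 10 11 12
g(k):  0  1  0  1  0  1  0  1  0  1  0  1  0
So g(12) = 0.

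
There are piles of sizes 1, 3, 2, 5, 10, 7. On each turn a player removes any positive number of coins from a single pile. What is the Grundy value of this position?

8

In binary:
  0001  (1)
  0011  (3)
  0010  (2)
  0101  (5)
  1010  (10)
  0111  (7)
  ----
  1000  (8)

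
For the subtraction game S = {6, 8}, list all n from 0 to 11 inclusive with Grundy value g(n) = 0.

0, 1, 2, 3, 4, 5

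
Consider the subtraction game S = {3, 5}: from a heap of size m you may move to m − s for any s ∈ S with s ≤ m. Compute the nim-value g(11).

Grundy values for subtraction set {3, 5}:
k:     0  1  2  3  4  5  6  7  8  9 10 11
g(k):  0  0  0  1  1  1  2  2  0  0  0  1
So g(11) = 1.

1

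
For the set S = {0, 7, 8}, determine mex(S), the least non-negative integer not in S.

0 is in the set but 1 is not, so the mex is 1.

1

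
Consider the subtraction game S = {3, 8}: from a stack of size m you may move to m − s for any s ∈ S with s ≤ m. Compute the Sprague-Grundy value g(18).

Compute g(0), g(1), … for moves {3, 8}:
k:     0  1  2  3  4  5  6  7  8  9 10 11 12 13 14 15 16 17 18
g(k):  0  0  0  1  1  1  0  0  2  1  1  0  0  0  1  1  1  0  0
So g(18) = 0.

0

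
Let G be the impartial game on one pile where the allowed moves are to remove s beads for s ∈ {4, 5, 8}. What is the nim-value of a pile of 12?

Grundy values for subtraction set {4, 5, 8}:
k:     0  1  2  3  4  5  6  7  8  9 10 11 12
g(k):  0  0  0  0  1  1  1  1  2  2  2  2  0
So g(12) = 0.

0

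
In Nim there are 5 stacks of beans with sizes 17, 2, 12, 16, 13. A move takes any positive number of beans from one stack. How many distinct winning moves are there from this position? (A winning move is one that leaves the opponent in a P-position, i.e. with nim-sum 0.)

1

Compute the nim-sum pairwise:
17 XOR 2 = 19
19 XOR 12 = 31
31 XOR 16 = 15
15 XOR 13 = 2
The overall nim-sum is X = 2. A stack of size p has a winning move iff p XOR X < p (reduce it to p XOR X).
  17: 17 XOR 2 = 19 ≥ 17 — no move.
  2: 2 XOR 2 = 0 < 2 — winning move (to 0).
  12: 12 XOR 2 = 14 ≥ 12 — no move.
  16: 16 XOR 2 = 18 ≥ 16 — no move.
  13: 13 XOR 2 = 15 ≥ 13 — no move.
That gives 1 winning move.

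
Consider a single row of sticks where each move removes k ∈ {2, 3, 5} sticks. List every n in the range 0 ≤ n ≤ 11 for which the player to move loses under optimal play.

0, 1, 7, 8

Build the Grundy sequence with g(k) = mex{g(k−s) : s ∈ {2, 3, 5}, s ≤ k}:
k:     0  1  2  3  4  5  6  7  8  9 10 11
g(k):  0  0  1  1  2  2  3  0  0  1  1  2
The P-positions (g = 0) in 0..11 are 0, 1, 7, 8.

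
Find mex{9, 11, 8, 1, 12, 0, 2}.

The values 0, 1, 2 are all present; 3 is the first non-negative integer missing from the set.

3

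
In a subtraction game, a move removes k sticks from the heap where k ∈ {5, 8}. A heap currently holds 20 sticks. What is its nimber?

1

Compute g(0), g(1), … for moves {5, 8}:
k:     0  1  2  3  4  5  6  7  8  9 10 11 12 13 14 15 16 17 18 19 20
g(k):  0  0  0  0  0  1  1  1  1  1  2  2  2  0  0  0  0  0  1  1  1
So g(20) = 1.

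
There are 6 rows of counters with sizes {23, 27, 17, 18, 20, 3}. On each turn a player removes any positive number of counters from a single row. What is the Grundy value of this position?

24

Compute the nim-sum pairwise:
23 ^ 27 = 12
12 ^ 17 = 29
29 ^ 18 = 15
15 ^ 20 = 27
27 ^ 3 = 24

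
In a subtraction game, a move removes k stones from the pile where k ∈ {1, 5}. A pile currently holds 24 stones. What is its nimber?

Grundy values for subtraction set {1, 5}:
k:     0  1  2  3  4  5  6  7  8  9 10 11 12 13 14 15 16 17 18 19 20 21 22 23 24
g(k):  0  1  0  1  0  1  0  1  0  1  0  1  0  1  0  1  0  1  0  1  0  1  0  1  0
So g(24) = 0.

0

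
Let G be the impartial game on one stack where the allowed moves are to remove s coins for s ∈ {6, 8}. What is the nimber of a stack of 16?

0

Build the Grundy sequence with g(k) = mex{g(k−s) : s ∈ {6, 8}, s ≤ k}:
k:     0  1  2  3  4  5  6  7  8  9 10 11 12 13 14 15 16
g(k):  0  0  0  0  0  0  1  1  1  1  1  1  2  2  0  0  0
So g(16) = 0.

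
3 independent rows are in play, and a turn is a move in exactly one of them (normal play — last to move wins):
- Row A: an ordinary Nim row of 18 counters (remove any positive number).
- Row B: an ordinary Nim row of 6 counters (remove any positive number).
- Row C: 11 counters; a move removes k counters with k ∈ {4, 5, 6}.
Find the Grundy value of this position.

20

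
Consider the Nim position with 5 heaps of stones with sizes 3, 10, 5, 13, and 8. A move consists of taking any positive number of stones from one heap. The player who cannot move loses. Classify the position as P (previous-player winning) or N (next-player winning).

N-position

Compute the nim-sum pairwise:
3 ^ 10 = 9
9 ^ 5 = 12
12 ^ 13 = 1
1 ^ 8 = 9
The nim-sum is 9 ≠ 0, so this is an N-position: the player to move can win.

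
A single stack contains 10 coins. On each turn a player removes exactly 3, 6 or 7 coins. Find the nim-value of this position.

0

Grundy values for subtraction set {3, 6, 7}:
g(0) = mex{} = 0
g(1) = mex{} = 0
g(2) = mex{} = 0
g(3) = mex{0} = 1
g(4) = mex{0} = 1
g(5) = mex{0} = 1
g(6) = mex{0,1} = 2
g(7) = mex{0,1} = 2
g(8) = mex{0,1} = 2
g(9) = mex{0,1,2} = 3
g(10) = mex{1,2} = 0
So g(10) = 0.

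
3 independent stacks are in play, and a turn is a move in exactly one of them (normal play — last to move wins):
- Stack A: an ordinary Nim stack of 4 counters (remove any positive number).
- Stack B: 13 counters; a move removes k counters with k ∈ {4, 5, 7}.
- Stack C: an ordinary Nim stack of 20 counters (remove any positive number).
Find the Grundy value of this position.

Stack A is a plain Nim stack of size 4, so its Grundy value is 4.
Build the Grundy sequence for stack B with g(k) = mex{g(k−s) : s ∈ {4, 5, 7}, s ≤ k}:
k:     0  1  2  3  4  5  6  7  8  9 10 11 12 13
g(k):  0  0  0  0  1  1  1  1  2  2  2  0  0  0
So g(13) = 0.
Stack C is a plain Nim stack of size 20, so its Grundy value is 20.
The value of a disjunctive sum is the nim-sum of the parts.
Combined value = 4 XOR 0 XOR 20 = 16.

16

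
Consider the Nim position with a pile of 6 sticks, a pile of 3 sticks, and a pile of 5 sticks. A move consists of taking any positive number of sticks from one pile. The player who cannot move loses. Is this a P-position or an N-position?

Nim-sum: 6 ⊕ 3 ⊕ 5 = 0.
The nim-sum is 0, so this is a P-position: the player to move is in a losing position under optimal play.

P-position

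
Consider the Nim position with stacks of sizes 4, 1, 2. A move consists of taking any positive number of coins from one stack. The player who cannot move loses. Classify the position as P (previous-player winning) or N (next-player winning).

Compute the nim-sum pairwise:
4 ⊕ 1 = 5
5 ⊕ 2 = 7
The nim-sum is 7 ≠ 0, so this is an N-position: the player to move can win.

N-position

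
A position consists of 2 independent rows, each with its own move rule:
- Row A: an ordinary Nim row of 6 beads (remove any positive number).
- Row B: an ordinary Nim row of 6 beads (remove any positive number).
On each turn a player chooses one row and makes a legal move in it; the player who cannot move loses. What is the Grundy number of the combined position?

0

Row A is a plain Nim row of size 6, so its Grundy value is 6.
Row B is a plain Nim row of size 6, so its Grundy value is 6.
The value of a disjunctive sum is the nim-sum of the parts.
Combined value = 6 XOR 6 = 0.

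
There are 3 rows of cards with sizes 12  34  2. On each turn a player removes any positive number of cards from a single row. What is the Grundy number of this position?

44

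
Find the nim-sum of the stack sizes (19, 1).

18

Nim-sum: 19 ⊕ 1 = 18.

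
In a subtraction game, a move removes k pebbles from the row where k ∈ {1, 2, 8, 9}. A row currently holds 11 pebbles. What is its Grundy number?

Grundy values for subtraction set {1, 2, 8, 9}:
k:     0  1  2  3  4  5  6  7  8  9 10 11
g(k):  0  1  2  0  1  2  0  1  2  3  0  1
So g(11) = 1.

1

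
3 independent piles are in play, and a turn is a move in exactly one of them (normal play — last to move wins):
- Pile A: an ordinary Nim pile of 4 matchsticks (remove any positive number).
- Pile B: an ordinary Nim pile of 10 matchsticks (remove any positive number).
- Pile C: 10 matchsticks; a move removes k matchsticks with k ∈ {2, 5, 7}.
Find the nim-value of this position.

14

Pile A is a plain Nim pile of size 4, so its Grundy value is 4.
Pile B is a plain Nim pile of size 10, so its Grundy value is 10.
For pile C, compute g(0), g(1), … with moves {2, 5, 7}:
g(0) = mex{} = 0
g(1) = mex{} = 0
g(2) = mex{0} = 1
g(3) = mex{0} = 1
g(4) = mex{1} = 0
g(5) = mex{0,1} = 2
g(6) = mex{0} = 1
g(7) = mex{0,1,2} = 3
g(8) = mex{0,1} = 2
g(9) = mex{0,1,3} = 2
g(10) = mex{1,2} = 0
So g(10) = 0.
The value of a disjunctive sum is the nim-sum of the parts.
Combined value = 4 XOR 10 XOR 0 = 14.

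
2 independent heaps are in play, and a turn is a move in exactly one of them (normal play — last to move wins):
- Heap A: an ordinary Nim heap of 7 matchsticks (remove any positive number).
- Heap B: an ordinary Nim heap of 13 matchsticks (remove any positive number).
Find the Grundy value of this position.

Heap A is a plain Nim heap of size 7, so its Grundy value is 7.
Heap B is a plain Nim heap of size 13, so its Grundy value is 13.
The value of a disjunctive sum is the nim-sum of the parts.
Combined value = 7 ⊕ 13 = 10.

10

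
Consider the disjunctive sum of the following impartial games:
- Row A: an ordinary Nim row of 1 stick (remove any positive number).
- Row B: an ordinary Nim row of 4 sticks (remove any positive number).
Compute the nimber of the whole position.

5

Row A is a plain Nim row of size 1, so its Grundy value is 1.
Row B is a plain Nim row of size 4, so its Grundy value is 4.
By the Sprague-Grundy theorem, the Grundy value of a sum of independent games is the XOR of the component values.
Combined value = 1 ⊕ 4 = 5.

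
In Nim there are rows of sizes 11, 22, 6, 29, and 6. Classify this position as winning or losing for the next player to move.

Nim-sum: 11 ⊕ 22 ⊕ 6 ⊕ 29 ⊕ 6 = 0.
The nim-sum is 0, so this is a P-position: the player to move is in a losing position under optimal play.

Losing position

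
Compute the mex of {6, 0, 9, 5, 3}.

0 is in the set but 1 is not, so the mex is 1.

1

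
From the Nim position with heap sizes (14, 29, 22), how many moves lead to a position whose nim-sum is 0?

3

In binary:
  01110  (14)
  11101  (29)
  10110  (22)
  -----
  00101  (5)
The overall nim-sum is X = 5. A heap of size p has a winning move iff p XOR X < p (reduce it to p XOR X).
  14: 14 XOR 5 = 11 < 14 — winning move (to 11).
  29: 29 XOR 5 = 24 < 29 — winning move (to 24).
  22: 22 XOR 5 = 19 < 22 — winning move (to 19).
That gives 3 winning moves.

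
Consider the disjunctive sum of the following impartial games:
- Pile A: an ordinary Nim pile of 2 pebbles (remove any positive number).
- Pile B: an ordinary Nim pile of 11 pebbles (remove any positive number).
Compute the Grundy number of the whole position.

9

Pile A is a plain Nim pile of size 2, so its Grundy value is 2.
Pile B is a plain Nim pile of size 11, so its Grundy value is 11.
By the Sprague-Grundy theorem, the Grundy value of a sum of independent games is the XOR of the component values.
Combined value = 2 XOR 11 = 9.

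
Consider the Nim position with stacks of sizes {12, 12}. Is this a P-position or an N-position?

Nim-sum: 12 XOR 12 = 0.
The nim-sum is 0, so this is a P-position: the player to move is in a losing position under optimal play.

P-position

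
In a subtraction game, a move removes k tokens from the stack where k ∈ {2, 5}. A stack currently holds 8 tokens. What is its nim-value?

Build the Grundy sequence with g(k) = mex{g(k−s) : s ∈ {2, 5}, s ≤ k}:
g(0) = mex{} = 0
g(1) = mex{} = 0
g(2) = mex{0} = 1
g(3) = mex{0} = 1
g(4) = mex{1} = 0
g(5) = mex{0,1} = 2
g(6) = mex{0} = 1
g(7) = mex{1,2} = 0
g(8) = mex{1} = 0
So g(8) = 0.

0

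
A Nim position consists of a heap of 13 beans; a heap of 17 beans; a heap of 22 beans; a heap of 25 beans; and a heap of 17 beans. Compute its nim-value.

2

Bitwise XOR of the heap sizes:
  01101  (13)
  10001  (17)
  10110  (22)
  11001  (25)
  10001  (17)
  -----
  00010  (2)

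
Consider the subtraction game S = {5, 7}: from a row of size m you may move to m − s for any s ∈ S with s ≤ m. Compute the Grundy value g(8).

1

Compute g(0), g(1), … for moves {5, 7}:
k:     0  1  2  3  4  5  6  7  8
g(k):  0  0  0  0  0  1  1  1  1
So g(8) = 1.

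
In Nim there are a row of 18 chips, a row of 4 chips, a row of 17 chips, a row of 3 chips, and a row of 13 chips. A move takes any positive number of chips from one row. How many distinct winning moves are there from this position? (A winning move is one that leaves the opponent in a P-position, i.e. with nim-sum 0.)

Nim-sum: 18 ^ 4 ^ 17 ^ 3 ^ 13 = 9.
The overall nim-sum is X = 9. A row of size p has a winning move iff p XOR X < p (reduce it to p XOR X).
  18: 18 XOR 9 = 27 ≥ 18 — no move.
  4: 4 XOR 9 = 13 ≥ 4 — no move.
  17: 17 XOR 9 = 24 ≥ 17 — no move.
  3: 3 XOR 9 = 10 ≥ 3 — no move.
  13: 13 XOR 9 = 4 < 13 — winning move (to 4).
That gives 1 winning move.

1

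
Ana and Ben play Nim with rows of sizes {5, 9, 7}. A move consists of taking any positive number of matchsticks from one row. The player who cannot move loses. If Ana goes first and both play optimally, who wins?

Ana wins

Compute the nim-sum pairwise:
5 ^ 9 = 12
12 ^ 7 = 11
The nim-sum is 11 ≠ 0, so this is an N-position: the player to move can win; Ana has a winning move.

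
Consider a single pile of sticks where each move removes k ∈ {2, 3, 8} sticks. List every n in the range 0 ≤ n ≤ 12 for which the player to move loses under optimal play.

0, 1, 5, 6, 10, 11

Grundy values for subtraction set {2, 3, 8}:
g(0) = mex{} = 0
g(1) = mex{} = 0
g(2) = mex{0} = 1
g(3) = mex{0} = 1
g(4) = mex{0,1} = 2
g(5) = mex{1} = 0
g(6) = mex{1,2} = 0
g(7) = mex{0,2} = 1
g(8) = mex{0} = 1
g(9) = mex{0,1} = 2
g(10) = mex{1} = 0
g(11) = mex{1,2} = 0
g(12) = mex{0,2} = 1
The P-positions (g = 0) in 0..12 are 0, 1, 5, 6, 10, 11.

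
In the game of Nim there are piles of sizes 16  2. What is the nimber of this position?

18

Compute the nim-sum pairwise:
16 ^ 2 = 18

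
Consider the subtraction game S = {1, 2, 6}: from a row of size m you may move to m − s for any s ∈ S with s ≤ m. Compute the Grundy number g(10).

0

Grundy values for subtraction set {1, 2, 6}:
k:     0  1  2  3  4  5  6  7  8  9 10
g(k):  0  1  2  0  1  2  3  0  1  2  0
So g(10) = 0.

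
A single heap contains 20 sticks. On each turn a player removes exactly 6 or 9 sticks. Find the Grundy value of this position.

0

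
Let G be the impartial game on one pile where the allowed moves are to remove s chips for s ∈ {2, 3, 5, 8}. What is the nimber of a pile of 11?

0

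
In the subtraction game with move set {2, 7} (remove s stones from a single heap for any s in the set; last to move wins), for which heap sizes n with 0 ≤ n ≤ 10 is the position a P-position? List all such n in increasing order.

0, 1, 4, 5, 9, 10

Build the Grundy sequence with g(k) = mex{g(k−s) : s ∈ {2, 7}, s ≤ k}:
g(0) = mex{} = 0
g(1) = mex{} = 0
g(2) = mex{0} = 1
g(3) = mex{0} = 1
g(4) = mex{1} = 0
g(5) = mex{1} = 0
g(6) = mex{0} = 1
g(7) = mex{0} = 1
g(8) = mex{0,1} = 2
g(9) = mex{1} = 0
g(10) = mex{1,2} = 0
The P-positions (g = 0) in 0..10 are 0, 1, 4, 5, 9, 10.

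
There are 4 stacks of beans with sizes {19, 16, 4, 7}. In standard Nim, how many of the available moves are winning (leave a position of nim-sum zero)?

0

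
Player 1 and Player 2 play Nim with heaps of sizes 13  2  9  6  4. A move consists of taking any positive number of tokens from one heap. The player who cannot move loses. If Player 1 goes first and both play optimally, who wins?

In binary:
  1101  (13)
  0010  (2)
  1001  (9)
  0110  (6)
  0100  (4)
  ----
  0100  (4)
The nim-sum is 4 ≠ 0, so this is an N-position: the player to move can win; Player 1 has a winning move.

Player 1 wins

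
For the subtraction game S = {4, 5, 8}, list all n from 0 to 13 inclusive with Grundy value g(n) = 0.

0, 1, 2, 3, 12, 13

Build the Grundy sequence with g(k) = mex{g(k−s) : s ∈ {4, 5, 8}, s ≤ k}:
g(0) = mex{} = 0
g(1) = mex{} = 0
g(2) = mex{} = 0
g(3) = mex{} = 0
g(4) = mex{0} = 1
g(5) = mex{0} = 1
g(6) = mex{0} = 1
g(7) = mex{0} = 1
g(8) = mex{0,1} = 2
g(9) = mex{0,1} = 2
g(10) = mex{0,1} = 2
g(11) = mex{0,1} = 2
g(12) = mex{1,2} = 0
g(13) = mex{1,2} = 0
The P-positions (g = 0) in 0..13 are 0, 1, 2, 3, 12, 13.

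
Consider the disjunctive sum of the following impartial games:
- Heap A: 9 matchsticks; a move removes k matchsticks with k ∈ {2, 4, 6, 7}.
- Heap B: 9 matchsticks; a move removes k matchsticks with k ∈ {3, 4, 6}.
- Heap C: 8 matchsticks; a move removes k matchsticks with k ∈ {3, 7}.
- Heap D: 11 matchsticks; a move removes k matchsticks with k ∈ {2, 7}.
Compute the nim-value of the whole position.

Grundy values for heap A (subtraction set {2, 4, 6, 7}):
g(0) = mex{} = 0
g(1) = mex{} = 0
g(2) = mex{0} = 1
g(3) = mex{0} = 1
g(4) = mex{0,1} = 2
g(5) = mex{0,1} = 2
g(6) = mex{0,1,2} = 3
g(7) = mex{0,1,2} = 3
g(8) = mex{0,1,2,3} = 4
g(9) = mex{1,2,3} = 0
So g(9) = 0.
For heap B, compute g(0), g(1), … with moves {3, 4, 6}:
k:     0  1  2  3  4  5  6  7  8  9
g(k):  0  0  0  1  1  1  2  2  2  0
So g(9) = 0.
For heap C, compute g(0), g(1), … with moves {3, 7}:
g(0) = mex{} = 0
g(1) = mex{} = 0
g(2) = mex{} = 0
g(3) = mex{0} = 1
g(4) = mex{0} = 1
g(5) = mex{0} = 1
g(6) = mex{1} = 0
g(7) = mex{0,1} = 2
g(8) = mex{0,1} = 2
So g(8) = 2.
Build the Grundy sequence for heap D with g(k) = mex{g(k−s) : s ∈ {2, 7}, s ≤ k}:
g(0) = mex{} = 0
g(1) = mex{} = 0
g(2) = mex{0} = 1
g(3) = mex{0} = 1
g(4) = mex{1} = 0
g(5) = mex{1} = 0
g(6) = mex{0} = 1
g(7) = mex{0} = 1
g(8) = mex{0,1} = 2
g(9) = mex{1} = 0
g(10) = mex{1,2} = 0
g(11) = mex{0} = 1
So g(11) = 1.
By the Sprague-Grundy theorem, the Grundy value of a sum of independent games is the XOR of the component values.
Combined value = 0 XOR 0 XOR 2 XOR 1 = 3.

3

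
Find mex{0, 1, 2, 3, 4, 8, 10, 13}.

The values 0, 1, 2, 3, 4 are all present; 5 is the first non-negative integer missing from the set.

5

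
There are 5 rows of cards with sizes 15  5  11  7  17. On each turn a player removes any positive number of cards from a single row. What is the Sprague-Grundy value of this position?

Nim-sum: 15 ^ 5 ^ 11 ^ 7 ^ 17 = 23.

23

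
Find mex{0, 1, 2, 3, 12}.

4

The values 0, 1, 2, 3 are all present; 4 is the first non-negative integer missing from the set.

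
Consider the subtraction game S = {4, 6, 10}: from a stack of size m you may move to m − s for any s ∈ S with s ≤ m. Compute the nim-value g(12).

3

Grundy values for subtraction set {4, 6, 10}:
g(0) = mex{} = 0
g(1) = mex{} = 0
g(2) = mex{} = 0
g(3) = mex{} = 0
g(4) = mex{0} = 1
g(5) = mex{0} = 1
g(6) = mex{0} = 1
g(7) = mex{0} = 1
g(8) = mex{0,1} = 2
g(9) = mex{0,1} = 2
g(10) = mex{0,1} = 2
g(11) = mex{0,1} = 2
g(12) = mex{0,1,2} = 3
So g(12) = 3.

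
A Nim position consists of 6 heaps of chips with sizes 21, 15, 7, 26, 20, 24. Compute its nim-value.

Write each in binary and XOR column by column:
  10101  (21)
  01111  (15)
  00111  (7)
  11010  (26)
  10100  (20)
  11000  (24)
  -----
  01011  (11)

11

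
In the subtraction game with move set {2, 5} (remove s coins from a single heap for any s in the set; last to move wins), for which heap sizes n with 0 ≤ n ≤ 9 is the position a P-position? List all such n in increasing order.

0, 1, 4, 7, 8

Build the Grundy sequence with g(k) = mex{g(k−s) : s ∈ {2, 5}, s ≤ k}:
k:     0  1  2  3  4  5  6  7  8  9
g(k):  0  0  1  1  0  2  1  0  0  1
The P-positions (g = 0) in 0..9 are 0, 1, 4, 7, 8.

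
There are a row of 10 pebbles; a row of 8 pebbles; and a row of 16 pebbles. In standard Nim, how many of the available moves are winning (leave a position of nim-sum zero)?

Nim-sum: 10 ^ 8 ^ 16 = 18.
The overall nim-sum is X = 18. A row of size p has a winning move iff p XOR X < p (reduce it to p XOR X).
  10: 10 XOR 18 = 24 ≥ 10 — no move.
  8: 8 XOR 18 = 26 ≥ 8 — no move.
  16: 16 XOR 18 = 2 < 16 — winning move (to 2).
That gives 1 winning move.

1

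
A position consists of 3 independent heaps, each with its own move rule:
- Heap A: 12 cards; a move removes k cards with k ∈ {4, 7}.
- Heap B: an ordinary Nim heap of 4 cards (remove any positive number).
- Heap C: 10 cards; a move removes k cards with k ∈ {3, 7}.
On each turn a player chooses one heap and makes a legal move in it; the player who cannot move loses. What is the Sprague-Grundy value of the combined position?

For heap A, compute g(0), g(1), … with moves {4, 7}:
g(0) = mex{} = 0
g(1) = mex{} = 0
g(2) = mex{} = 0
g(3) = mex{} = 0
g(4) = mex{0} = 1
g(5) = mex{0} = 1
g(6) = mex{0} = 1
g(7) = mex{0} = 1
g(8) = mex{0,1} = 2
g(9) = mex{0,1} = 2
g(10) = mex{0,1} = 2
g(11) = mex{1} = 0
g(12) = mex{1,2} = 0
So g(12) = 0.
Heap B is a plain Nim heap of size 4, so its Grundy value is 4.
Grundy values for heap C (subtraction set {3, 7}):
g(0) = mex{} = 0
g(1) = mex{} = 0
g(2) = mex{} = 0
g(3) = mex{0} = 1
g(4) = mex{0} = 1
g(5) = mex{0} = 1
g(6) = mex{1} = 0
g(7) = mex{0,1} = 2
g(8) = mex{0,1} = 2
g(9) = mex{0} = 1
g(10) = mex{1,2} = 0
So g(10) = 0.
By the Sprague-Grundy theorem, the Grundy value of a sum of independent games is the XOR of the component values.
Combined value = 0 XOR 4 XOR 0 = 4.

4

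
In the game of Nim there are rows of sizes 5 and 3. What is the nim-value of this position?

Compute the nim-sum pairwise:
5 ^ 3 = 6

6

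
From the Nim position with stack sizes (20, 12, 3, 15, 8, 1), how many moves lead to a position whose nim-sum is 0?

Nim-sum: 20 XOR 12 XOR 3 XOR 15 XOR 8 XOR 1 = 29.
The overall nim-sum is X = 29. A stack of size p has a winning move iff p XOR X < p (reduce it to p XOR X).
  20: 20 XOR 29 = 9 < 20 — winning move (to 9).
  12: 12 XOR 29 = 17 ≥ 12 — no move.
  3: 3 XOR 29 = 30 ≥ 3 — no move.
  15: 15 XOR 29 = 18 ≥ 15 — no move.
  8: 8 XOR 29 = 21 ≥ 8 — no move.
  1: 1 XOR 29 = 28 ≥ 1 — no move.
That gives 1 winning move.

1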